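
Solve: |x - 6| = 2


An absolute value equation |expr| = 2 gives two cases:
Case 1: x - 6 = 2
  x = 8, so x = 8
Case 2: x - 6 = -2
  x = 4, so x = 4

x = 4, x = 8


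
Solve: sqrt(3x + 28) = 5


Square both sides: 3x + 28 = 5^2 = 25
3x = 25 - 28 = -3
x = -1
Check: sqrt(3*(-1) + 28) = sqrt(25) = 5 ✓

x = -1


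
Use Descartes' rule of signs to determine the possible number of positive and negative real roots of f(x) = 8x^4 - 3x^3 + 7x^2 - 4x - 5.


Descartes' rule of signs:

For positive roots, count sign changes in f(x) = 8x^4 - 3x^3 + 7x^2 - 4x - 5:
Signs of coefficients: +, -, +, -, -
Number of sign changes: 3
Possible positive real roots: 3, 1

For negative roots, examine f(-x) = 8x^4 + 3x^3 + 7x^2 + 4x - 5:
Signs of coefficients: +, +, +, +, -
Number of sign changes: 1
Possible negative real roots: 1

Positive roots: 3 or 1; Negative roots: 1


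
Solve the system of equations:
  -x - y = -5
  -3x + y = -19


Using Cramer's rule:
Determinant D = (-1)(1) - (-3)(-1) = -1 - 3 = -4
Dx = (-5)(1) - (-19)(-1) = -5 - 19 = -24
Dy = (-1)(-19) - (-3)(-5) = 19 - 15 = 4
x = Dx/D = -24/-4 = 6
y = Dy/D = 4/-4 = -1

x = 6, y = -1


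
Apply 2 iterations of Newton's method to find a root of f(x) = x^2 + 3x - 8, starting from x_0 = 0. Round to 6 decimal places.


Newton's method: x_(n+1) = x_n - f(x_n)/f'(x_n)
f(x) = x^2 + 3x - 8
f'(x) = 2x + 3

Iteration 1:
  f(0.000000) = -8.000000
  f'(0.000000) = 3.000000
  x_1 = 0.000000 - (-8.000000)/(3.000000) = 2.666667

Iteration 2:
  f(2.666667) = 7.111111
  f'(2.666667) = 8.333333
  x_2 = 2.666667 - (7.111111)/(8.333333) = 1.813333

x_2 = 1.813333


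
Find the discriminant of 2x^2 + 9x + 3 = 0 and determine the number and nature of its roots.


For ax^2 + bx + c = 0, discriminant D = b^2 - 4ac
Here a = 2, b = 9, c = 3
D = (9)^2 - 4(2)(3) = 81 - 24 = 57

D = 57 > 0 but not a perfect square
The equation has 2 distinct real irrational roots.

Discriminant = 57, 2 distinct real irrational roots


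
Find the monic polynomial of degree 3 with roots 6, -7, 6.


A monic polynomial with roots 6, -7, 6 is:
p(x) = (x - 6)(x + 7)(x - 6)
After multiplying by (x - 6): x - 6
After multiplying by (x + 7): x^2 + x - 42
After multiplying by (x - 6): x^3 - 5x^2 - 48x + 252

x^3 - 5x^2 - 48x + 252


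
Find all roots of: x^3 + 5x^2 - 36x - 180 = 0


Let p(x) = x^3 + 5x^2 - 36x - 180. By the rational root theorem (leading coefficient 1), any rational root is an integer divisor of 180: try ±1, ±2, ... in turn.
Test x = 1: value = -210 ≠ 0.
Test x = -1: value = -140 ≠ 0.
Test x = 2: value = -224 ≠ 0.
Test x = -2: value = -96 ≠ 0.
Test x = 3: value = -216 ≠ 0.
Test x = -3: value = -54 ≠ 0.
Test x = 4: value = -180 ≠ 0.
Test x = -4: value = -20 ≠ 0.
Test x = 5: value = -110 ≠ 0.
Test x = -5: value = 0 ✓, so (x + 5) is a factor.
Synthetic division by (x + 5): bring down 1; 1(-5) + 5 = 0; 0(-5) - 36 = -36; (-36)(-5) - 180 = 0 → quotient x^2 - 36, remainder 0.
Solve the quadratic x^2 - 36 = 0: discriminant = 0^2 - 4(1)(-36) = 0 + 144 = 144.
sqrt(144) = 12, so x = (0 ± 12)/2: x = 6 or x = -6.
Collecting all roots found:

x = -6, x = -5, x = 6


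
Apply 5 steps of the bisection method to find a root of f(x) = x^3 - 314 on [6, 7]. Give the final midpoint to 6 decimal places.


f(x) = x^3 - 314
f(6) = -98 < 0
f(7) = 29 > 0

Step 1: midpoint = (6.000000 + 7.000000)/2 = 6.500000
  f(6.500000) = -39.375000
  f(mid) < 0, so root is in [6.500000, 7.000000]

Step 2: midpoint = (6.500000 + 7.000000)/2 = 6.750000
  f(6.750000) = -6.453125
  f(mid) < 0, so root is in [6.750000, 7.000000]

Step 3: midpoint = (6.750000 + 7.000000)/2 = 6.875000
  f(6.875000) = 10.951172
  f(mid) > 0, so root is in [6.750000, 6.875000]

Step 4: midpoint = (6.750000 + 6.875000)/2 = 6.812500
  f(6.812500) = 2.169189
  f(mid) > 0, so root is in [6.750000, 6.812500]

Step 5: midpoint = (6.750000 + 6.812500)/2 = 6.781250
  f(6.781250) = -2.161835
  f(mid) < 0, so root is in [6.781250, 6.812500]

midpoint = 6.781250


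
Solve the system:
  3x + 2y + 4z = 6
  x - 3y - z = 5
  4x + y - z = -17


Using Cramer's rule. Expand each determinant along the first row.
D  = 3*[(-3)*(-1) - (-1)*1] - 2*[1*(-1) - (-1)*4] + 4*[1*1 - (-3)*4]
  = 3*(4) - 2*(3) + 4*(13) = 58
Dx = 6*[(-3)*(-1) - (-1)*1] - 2*[5*(-1) - (-1)*(-17)] + 4*[5*1 - (-3)*(-17)]
  = 6*(4) - 2*(-22) + 4*(-46) = -116
Dy = 3*[5*(-1) - (-1)*(-17)] - 6*[1*(-1) - (-1)*4] + 4*[1*(-17) - 5*4]
  = 3*(-22) - 6*(3) + 4*(-37) = -232
Dz = 3*[(-3)*(-17) - 5*1] - 2*[1*(-17) - 5*4] + 6*[1*1 - (-3)*4]
  = 3*(46) - 2*(-37) + 6*(13) = 290
x = Dx/D = -116/58 = -2, y = Dy/D = -232/58 = -4, z = Dz/D = 290/58 = 5
Check eq1: (3)(-2) + (2)(-4) + (4)(5) = 6 = 6 ✓
Check eq2: (1)(-2) + (-3)(-4) + (-1)(5) = 5 = 5 ✓
Check eq3: (4)(-2) + (1)(-4) + (-1)(5) = -17 = -17 ✓

x = -2, y = -4, z = 5


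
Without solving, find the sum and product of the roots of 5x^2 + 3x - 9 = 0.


By Vieta's formulas for ax^2 + bx + c = 0:
  Sum of roots = -b/a
  Product of roots = c/a

Here a = 5, b = 3, c = -9
Sum = -(3)/5 = -3/5
Product = -9/5 = -9/5

Sum = -3/5, Product = -9/5


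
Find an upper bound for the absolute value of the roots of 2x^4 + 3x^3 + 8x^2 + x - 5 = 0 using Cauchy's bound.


Cauchy's bound: all roots r satisfy |r| <= 1 + max(|a_i/a_n|) for i = 0,...,n-1
where a_n is the leading coefficient.

Coefficients: [2, 3, 8, 1, -5]
Leading coefficient a_n = 2
Ratios |a_i/a_n|: 3/2, 4, 1/2, 5/2
Maximum ratio: 4
Cauchy's bound: |r| <= 1 + 4 = 5

Upper bound = 5


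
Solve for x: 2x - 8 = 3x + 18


Starting with: 2x - 8 = 3x + 18
Move all x terms to left: (2 - 3)x = 18 + 8
Simplify: -x = 26
Divide both sides by -1: x = -26

x = -26


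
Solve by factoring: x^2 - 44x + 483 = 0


We need two numbers that multiply to 483 and add to -44.
Those numbers are -23 and -21 (since (-23) * (-21) = 483 and (-23) + (-21) = -44).
So x^2 - 44x + 483 = (x - 23)(x - 21) = 0
Setting each factor to zero: x = 23 or x = 21

x = 21, x = 23


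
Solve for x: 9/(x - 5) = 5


Multiply both sides by (x - 5): 9 = 5(x - 5)
Distribute: 9 = 5x - 25
5x = 9 + 25 = 34
x = 34/5

x = 34/5


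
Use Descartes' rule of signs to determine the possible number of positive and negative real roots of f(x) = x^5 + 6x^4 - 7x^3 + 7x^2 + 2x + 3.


Descartes' rule of signs:

For positive roots, count sign changes in f(x) = x^5 + 6x^4 - 7x^3 + 7x^2 + 2x + 3:
Signs of coefficients: +, +, -, +, +, +
Number of sign changes: 2
Possible positive real roots: 2, 0

For negative roots, examine f(-x) = -x^5 + 6x^4 + 7x^3 + 7x^2 - 2x + 3:
Signs of coefficients: -, +, +, +, -, +
Number of sign changes: 3
Possible negative real roots: 3, 1

Positive roots: 2 or 0; Negative roots: 3 or 1


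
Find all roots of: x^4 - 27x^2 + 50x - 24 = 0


Let p(x) = x^4 - 27x^2 + 50x - 24. By the rational root theorem (leading coefficient 1), any rational root is an integer divisor of 24: try ±1, ±2, ... in turn.
Test x = 1: value = 0 ✓, so (x - 1) is a factor.
Synthetic division by (x - 1): bring down 1; 1(1) + 0 = 1; 1(1) - 27 = -26; (-26)(1) + 50 = 24; 24(1) - 24 = 0 → quotient x^3 + x^2 - 26x + 24, remainder 0.
Continue with the quotient x^3 + x^2 - 26x + 24 (candidates must divide 24; re-test x = 1 first in case it repeats).
Test x = 1: value = 0 ✓, so (x - 1) is a factor.
Synthetic division by (x - 1): bring down 1; 1(1) + 1 = 2; 2(1) - 26 = -24; (-24)(1) + 24 = 0 → quotient x^2 + 2x - 24, remainder 0.
Solve the quadratic x^2 + 2x - 24 = 0: discriminant = 2^2 - 4(1)(-24) = 4 + 96 = 100.
sqrt(100) = 10, so x = (-2 ± 10)/2: x = 4 or x = -6.
Collecting all roots found:

x = -6, x = 1 (multiplicity 2), x = 4


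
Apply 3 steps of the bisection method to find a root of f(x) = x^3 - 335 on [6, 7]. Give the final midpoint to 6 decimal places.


f(x) = x^3 - 335
f(6) = -119 < 0
f(7) = 8 > 0

Step 1: midpoint = (6.000000 + 7.000000)/2 = 6.500000
  f(6.500000) = -60.375000
  f(mid) < 0, so root is in [6.500000, 7.000000]

Step 2: midpoint = (6.500000 + 7.000000)/2 = 6.750000
  f(6.750000) = -27.453125
  f(mid) < 0, so root is in [6.750000, 7.000000]

Step 3: midpoint = (6.750000 + 7.000000)/2 = 6.875000
  f(6.875000) = -10.048828
  f(mid) < 0, so root is in [6.875000, 7.000000]

midpoint = 6.875000


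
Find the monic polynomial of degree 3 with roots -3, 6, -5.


A monic polynomial with roots -3, 6, -5 is:
p(x) = (x + 3)(x - 6)(x + 5)
After multiplying by (x + 3): x + 3
After multiplying by (x - 6): x^2 - 3x - 18
After multiplying by (x + 5): x^3 + 2x^2 - 33x - 90

x^3 + 2x^2 - 33x - 90


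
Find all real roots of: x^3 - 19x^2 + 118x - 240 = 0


Let p(x) = x^3 - 19x^2 + 118x - 240. By the rational root theorem (leading coefficient 1), any rational root is an integer divisor of 240: try ±1, ±2, ... in turn.
Test x = 1: value = -140 ≠ 0.
Test x = -1: value = -378 ≠ 0.
Test x = 2: value = -72 ≠ 0.
Test x = -2: value = -560 ≠ 0.
Test x = 3: value = -30 ≠ 0.
Test x = -3: value = -792 ≠ 0.
Test x = 4: value = -8 ≠ 0.
Test x = -4: value = -1080 ≠ 0.
Test x = 5: value = 0 ✓, so (x - 5) is a factor.
Synthetic division by (x - 5): bring down 1; 1(5) - 19 = -14; (-14)(5) + 118 = 48; 48(5) - 240 = 0 → quotient x^2 - 14x + 48, remainder 0.
Solve the quadratic x^2 - 14x + 48 = 0: discriminant = (-14)^2 - 4(1)(48) = 196 - 192 = 4.
sqrt(4) = 2, so x = (14 ± 2)/2: x = 8 or x = 6.

x = 5, x = 6, x = 8


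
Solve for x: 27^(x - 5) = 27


Express both sides with the same base.
27 = 27^1
Since the bases match, equate exponents: x - 5 = 1
So x = 1 - (-5) = 6

x = 6


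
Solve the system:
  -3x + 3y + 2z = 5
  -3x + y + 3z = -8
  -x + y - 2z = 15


Using Cramer's rule. Expand each determinant along the first row.
D  = (-3)*[1*(-2) - 3*1] - 3*[(-3)*(-2) - 3*(-1)] + 2*[(-3)*1 - 1*(-1)]
  = (-3)*(-5) - 3*(9) + 2*(-2) = -16
Dx = 5*[1*(-2) - 3*1] - 3*[(-8)*(-2) - 3*15] + 2*[(-8)*1 - 1*15]
  = 5*(-5) - 3*(-29) + 2*(-23) = 16
Dy = (-3)*[(-8)*(-2) - 3*15] - 5*[(-3)*(-2) - 3*(-1)] + 2*[(-3)*15 - (-8)*(-1)]
  = (-3)*(-29) - 5*(9) + 2*(-53) = -64
Dz = (-3)*[1*15 - (-8)*1] - 3*[(-3)*15 - (-8)*(-1)] + 5*[(-3)*1 - 1*(-1)]
  = (-3)*(23) - 3*(-53) + 5*(-2) = 80
x = Dx/D = 16/-16 = -1, y = Dy/D = -64/-16 = 4, z = Dz/D = 80/-16 = -5
Check eq1: (-3)(-1) + (3)(4) + (2)(-5) = 5 = 5 ✓
Check eq2: (-3)(-1) + (1)(4) + (3)(-5) = -8 = -8 ✓
Check eq3: (-1)(-1) + (1)(4) + (-2)(-5) = 15 = 15 ✓

x = -1, y = 4, z = -5


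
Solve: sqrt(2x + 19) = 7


Square both sides: 2x + 19 = 7^2 = 49
2x = 49 - 19 = 30
x = 15
Check: sqrt(2*15 + 19) = sqrt(49) = 7 ✓

x = 15


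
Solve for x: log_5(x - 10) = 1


Convert to exponential form: x - 10 = 5^1 = 5
x = 5 + 10 = 15
Check: log_5(15 - 10) = log_5(5) = log_5(5) = 1 ✓

x = 15


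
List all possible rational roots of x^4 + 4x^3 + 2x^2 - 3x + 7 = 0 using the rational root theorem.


Rational root theorem: possible roots are ±p/q where:
  p divides the constant term (7): p ∈ {1, 7}
  q divides the leading coefficient (1): q ∈ {1}

All possible rational roots: -7, -1, 1, 7

-7, -1, 1, 7


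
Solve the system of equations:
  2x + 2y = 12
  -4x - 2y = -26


Using Cramer's rule:
Determinant D = (2)(-2) - (-4)(2) = -4 + 8 = 4
Dx = (12)(-2) - (-26)(2) = -24 + 52 = 28
Dy = (2)(-26) - (-4)(12) = -52 + 48 = -4
x = Dx/D = 28/4 = 7
y = Dy/D = -4/4 = -1

x = 7, y = -1


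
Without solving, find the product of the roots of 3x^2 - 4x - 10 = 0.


By Vieta's formulas for ax^2 + bx + c = 0:
  Sum of roots = -b/a
  Product of roots = c/a

Here a = 3, b = -4, c = -10
Sum = -(-4)/3 = 4/3
Product = -10/3 = -10/3

Product = -10/3


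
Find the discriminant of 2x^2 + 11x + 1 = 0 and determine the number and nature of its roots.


For ax^2 + bx + c = 0, discriminant D = b^2 - 4ac
Here a = 2, b = 11, c = 1
D = (11)^2 - 4(2)(1) = 121 - 8 = 113

D = 113 > 0 but not a perfect square
The equation has 2 distinct real irrational roots.

Discriminant = 113, 2 distinct real irrational roots


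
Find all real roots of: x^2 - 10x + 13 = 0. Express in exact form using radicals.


Using the quadratic formula: x = (-b ± sqrt(b^2 - 4ac)) / (2a)
Here a = 1, b = -10, c = 13
Discriminant = b^2 - 4ac = (-10)^2 - 4(1)(13) = 100 - 52 = 48
Since discriminant = 48 > 0, there are two real roots.
x = (10 ± 4*sqrt(3)) / 2
Simplifying: x = 5 ± 2*sqrt(3)
Numerically: x ≈ 8.4641 or x ≈ 1.5359

x = 5 + 2*sqrt(3) or x = 5 - 2*sqrt(3)


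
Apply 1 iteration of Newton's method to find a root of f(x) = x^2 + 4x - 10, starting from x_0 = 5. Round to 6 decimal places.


Newton's method: x_(n+1) = x_n - f(x_n)/f'(x_n)
f(x) = x^2 + 4x - 10
f'(x) = 2x + 4

Iteration 1:
  f(5.000000) = 35.000000
  f'(5.000000) = 14.000000
  x_1 = 5.000000 - (35.000000)/(14.000000) = 2.500000

x_1 = 2.500000


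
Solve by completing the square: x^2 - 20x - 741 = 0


Start: x^2 - 20x - 741 = 0
Move constant: x^2 - 20x = 741
Half of -20 is -10, squared is 100
Add 100 to both sides: x^2 - 20x + 100 = 841
(x - 10)^2 = 841
x - 10 = ±29
x = 10 + 29 = 39 or x = 10 - 29 = -19

x = -19, x = 39


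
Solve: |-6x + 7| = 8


An absolute value equation |expr| = 8 gives two cases:
Case 1: -6x + 7 = 8
  -6x = 1, so x = -1/6
Case 2: -6x + 7 = -8
  -6x = -15, so x = 5/2

x = -1/6, x = 5/2


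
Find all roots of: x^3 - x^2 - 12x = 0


The constant term is 0, so x = 0 is a root. Factor out x:
  x^2 - x - 12 = 0
Solve the quadratic x^2 - x - 12 = 0: discriminant = (-1)^2 - 4(1)(-12) = 1 + 48 = 49.
sqrt(49) = 7, so x = (1 ± 7)/2: x = 4 or x = -3.
Collecting all roots found:

x = -3, x = 0, x = 4


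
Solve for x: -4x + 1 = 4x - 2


Starting with: -4x + 1 = 4x - 2
Move all x terms to left: (-4 - 4)x = -2 - 1
Simplify: -8x = -3
Divide both sides by -8: x = 3/8

x = 3/8


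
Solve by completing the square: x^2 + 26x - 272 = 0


Start: x^2 + 26x - 272 = 0
Move constant: x^2 + 26x = 272
Half of 26 is 13, squared is 169
Add 169 to both sides: x^2 + 26x + 169 = 441
(x + 13)^2 = 441
x + 13 = ±21
x = -13 + 21 = 8 or x = -13 - 21 = -34

x = -34, x = 8


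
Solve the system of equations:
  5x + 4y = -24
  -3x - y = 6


Using Cramer's rule:
Determinant D = (5)(-1) - (-3)(4) = -5 + 12 = 7
Dx = (-24)(-1) - (6)(4) = 24 - 24 = 0
Dy = (5)(6) - (-3)(-24) = 30 - 72 = -42
x = Dx/D = 0/7 = 0
y = Dy/D = -42/7 = -6

x = 0, y = -6


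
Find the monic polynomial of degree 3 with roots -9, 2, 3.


A monic polynomial with roots -9, 2, 3 is:
p(x) = (x + 9)(x - 2)(x - 3)
After multiplying by (x + 9): x + 9
After multiplying by (x - 2): x^2 + 7x - 18
After multiplying by (x - 3): x^3 + 4x^2 - 39x + 54

x^3 + 4x^2 - 39x + 54


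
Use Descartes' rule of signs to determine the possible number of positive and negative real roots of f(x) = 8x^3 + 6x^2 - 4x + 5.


Descartes' rule of signs:

For positive roots, count sign changes in f(x) = 8x^3 + 6x^2 - 4x + 5:
Signs of coefficients: +, +, -, +
Number of sign changes: 2
Possible positive real roots: 2, 0

For negative roots, examine f(-x) = -8x^3 + 6x^2 + 4x + 5:
Signs of coefficients: -, +, +, +
Number of sign changes: 1
Possible negative real roots: 1

Positive roots: 2 or 0; Negative roots: 1


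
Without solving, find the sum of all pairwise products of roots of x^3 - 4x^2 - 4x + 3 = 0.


By Vieta's formulas for x^3 + bx^2 + cx + d = 0:
  r1 + r2 + r3 = -b/a = 4
  r1*r2 + r1*r3 + r2*r3 = c/a = -4
  r1*r2*r3 = -d/a = -3


Sum of pairwise products = -4


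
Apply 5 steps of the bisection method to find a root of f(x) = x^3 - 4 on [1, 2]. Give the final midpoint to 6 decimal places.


f(x) = x^3 - 4
f(1) = -3 < 0
f(2) = 4 > 0

Step 1: midpoint = (1.000000 + 2.000000)/2 = 1.500000
  f(1.500000) = -0.625000
  f(mid) < 0, so root is in [1.500000, 2.000000]

Step 2: midpoint = (1.500000 + 2.000000)/2 = 1.750000
  f(1.750000) = 1.359375
  f(mid) > 0, so root is in [1.500000, 1.750000]

Step 3: midpoint = (1.500000 + 1.750000)/2 = 1.625000
  f(1.625000) = 0.291016
  f(mid) > 0, so root is in [1.500000, 1.625000]

Step 4: midpoint = (1.500000 + 1.625000)/2 = 1.562500
  f(1.562500) = -0.185303
  f(mid) < 0, so root is in [1.562500, 1.625000]

Step 5: midpoint = (1.562500 + 1.625000)/2 = 1.593750
  f(1.593750) = 0.048187
  f(mid) > 0, so root is in [1.562500, 1.593750]

midpoint = 1.593750


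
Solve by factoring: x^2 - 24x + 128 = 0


We need two numbers that multiply to 128 and add to -24.
Those numbers are -16 and -8 (since (-16) * (-8) = 128 and (-16) + (-8) = -24).
So x^2 - 24x + 128 = (x - 16)(x - 8) = 0
Setting each factor to zero: x = 16 or x = 8

x = 8, x = 16


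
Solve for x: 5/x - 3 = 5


Subtract -3 from both sides: 5/x = 8
Multiply both sides by x: 5 = 8 * x
Divide by 8: x = 5/8

x = 5/8


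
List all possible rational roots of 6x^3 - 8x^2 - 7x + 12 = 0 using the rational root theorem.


Rational root theorem: possible roots are ±p/q where:
  p divides the constant term (12): p ∈ {1, 2, 3, 4, 6, 12}
  q divides the leading coefficient (6): q ∈ {1, 2, 3, 6}

All possible rational roots: -12, -6, -4, -3, -2, -3/2, -4/3, -1, -2/3, -1/2, -1/3, -1/6, 1/6, 1/3, 1/2, 2/3, 1, 4/3, 3/2, 2, 3, 4, 6, 12

-12, -6, -4, -3, -2, -3/2, -4/3, -1, -2/3, -1/2, -1/3, -1/6, 1/6, 1/3, 1/2, 2/3, 1, 4/3, 3/2, 2, 3, 4, 6, 12


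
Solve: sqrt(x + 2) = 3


Square both sides: x + 2 = 3^2 = 9
x = 9 - 2 = 7
x = 7
Check: sqrt(1*7 + 2) = sqrt(9) = 3 ✓

x = 7


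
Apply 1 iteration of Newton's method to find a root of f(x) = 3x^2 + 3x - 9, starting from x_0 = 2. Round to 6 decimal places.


Newton's method: x_(n+1) = x_n - f(x_n)/f'(x_n)
f(x) = 3x^2 + 3x - 9
f'(x) = 6x + 3

Iteration 1:
  f(2.000000) = 9.000000
  f'(2.000000) = 15.000000
  x_1 = 2.000000 - (9.000000)/(15.000000) = 1.400000

x_1 = 1.400000


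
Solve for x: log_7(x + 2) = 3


Convert to exponential form: x + 2 = 7^3 = 343
x = 343 - 2 = 341
Check: log_7(341 + 2) = log_7(343) = log_7(343) = 3 ✓

x = 341


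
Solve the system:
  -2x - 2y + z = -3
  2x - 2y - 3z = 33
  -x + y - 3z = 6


Using Cramer's rule. Expand each determinant along the first row.
D  = (-2)*[(-2)*(-3) - (-3)*1] - (-2)*[2*(-3) - (-3)*(-1)] + 1*[2*1 - (-2)*(-1)]
  = (-2)*(9) - (-2)*(-9) + 1*(0) = -36
Dx = (-3)*[(-2)*(-3) - (-3)*1] - (-2)*[33*(-3) - (-3)*6] + 1*[33*1 - (-2)*6]
  = (-3)*(9) - (-2)*(-81) + 1*(45) = -144
Dy = (-2)*[33*(-3) - (-3)*6] - (-3)*[2*(-3) - (-3)*(-1)] + 1*[2*6 - 33*(-1)]
  = (-2)*(-81) - (-3)*(-9) + 1*(45) = 180
Dz = (-2)*[(-2)*6 - 33*1] - (-2)*[2*6 - 33*(-1)] + (-3)*[2*1 - (-2)*(-1)]
  = (-2)*(-45) - (-2)*(45) + (-3)*(0) = 180
x = Dx/D = -144/-36 = 4, y = Dy/D = 180/-36 = -5, z = Dz/D = 180/-36 = -5
Check eq1: (-2)(4) + (-2)(-5) + (1)(-5) = -3 = -3 ✓
Check eq2: (2)(4) + (-2)(-5) + (-3)(-5) = 33 = 33 ✓
Check eq3: (-1)(4) + (1)(-5) + (-3)(-5) = 6 = 6 ✓

x = 4, y = -5, z = -5


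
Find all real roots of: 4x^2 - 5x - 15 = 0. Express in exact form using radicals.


Using the quadratic formula: x = (-b ± sqrt(b^2 - 4ac)) / (2a)
Here a = 4, b = -5, c = -15
Discriminant = b^2 - 4ac = (-5)^2 - 4(4)(-15) = 25 + 240 = 265
Since discriminant = 265 > 0, there are two real roots.
x = (5 ± sqrt(265)) / 8
Numerically: x ≈ 2.6599 or x ≈ -1.4099

x = (5 + sqrt(265)) / 8 or x = (5 - sqrt(265)) / 8


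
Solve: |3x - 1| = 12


An absolute value equation |expr| = 12 gives two cases:
Case 1: 3x - 1 = 12
  3x = 13, so x = 13/3
Case 2: 3x - 1 = -12
  3x = -11, so x = -11/3

x = -11/3, x = 13/3


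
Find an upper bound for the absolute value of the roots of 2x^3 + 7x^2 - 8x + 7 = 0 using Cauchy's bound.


Cauchy's bound: all roots r satisfy |r| <= 1 + max(|a_i/a_n|) for i = 0,...,n-1
where a_n is the leading coefficient.

Coefficients: [2, 7, -8, 7]
Leading coefficient a_n = 2
Ratios |a_i/a_n|: 7/2, 4, 7/2
Maximum ratio: 4
Cauchy's bound: |r| <= 1 + 4 = 5

Upper bound = 5


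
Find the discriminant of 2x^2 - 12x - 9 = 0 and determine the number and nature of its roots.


For ax^2 + bx + c = 0, discriminant D = b^2 - 4ac
Here a = 2, b = -12, c = -9
D = (-12)^2 - 4(2)(-9) = 144 + 72 = 216

D = 216 > 0 but not a perfect square
The equation has 2 distinct real irrational roots.

Discriminant = 216, 2 distinct real irrational roots


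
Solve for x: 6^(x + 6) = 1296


Express both sides with the same base.
1296 = 6^4
Since the bases match, equate exponents: x + 6 = 4
So x = 4 - (6) = -2

x = -2


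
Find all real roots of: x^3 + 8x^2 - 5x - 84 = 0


Let p(x) = x^3 + 8x^2 - 5x - 84. By the rational root theorem (leading coefficient 1), any rational root is an integer divisor of 84: try ±1, ±2, ... in turn.
Test x = 1: value = -80 ≠ 0.
Test x = -1: value = -72 ≠ 0.
Test x = 2: value = -54 ≠ 0.
Test x = -2: value = -50 ≠ 0.
Test x = 3: value = 0 ✓, so (x - 3) is a factor.
Synthetic division by (x - 3): bring down 1; 1(3) + 8 = 11; 11(3) - 5 = 28; 28(3) - 84 = 0 → quotient x^2 + 11x + 28, remainder 0.
Solve the quadratic x^2 + 11x + 28 = 0: discriminant = 11^2 - 4(1)(28) = 121 - 112 = 9.
sqrt(9) = 3, so x = (-11 ± 3)/2: x = -4 or x = -7.

x = -7, x = -4, x = 3


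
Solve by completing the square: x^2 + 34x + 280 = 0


Start: x^2 + 34x + 280 = 0
Move constant: x^2 + 34x = -280
Half of 34 is 17, squared is 289
Add 289 to both sides: x^2 + 34x + 289 = 9
(x + 17)^2 = 9
x + 17 = ±3
x = -17 + 3 = -14 or x = -17 - 3 = -20

x = -20, x = -14


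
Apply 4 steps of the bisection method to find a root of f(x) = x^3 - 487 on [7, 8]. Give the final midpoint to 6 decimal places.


f(x) = x^3 - 487
f(7) = -144 < 0
f(8) = 25 > 0

Step 1: midpoint = (7.000000 + 8.000000)/2 = 7.500000
  f(7.500000) = -65.125000
  f(mid) < 0, so root is in [7.500000, 8.000000]

Step 2: midpoint = (7.500000 + 8.000000)/2 = 7.750000
  f(7.750000) = -21.515625
  f(mid) < 0, so root is in [7.750000, 8.000000]

Step 3: midpoint = (7.750000 + 8.000000)/2 = 7.875000
  f(7.875000) = 1.373047
  f(mid) > 0, so root is in [7.750000, 7.875000]

Step 4: midpoint = (7.750000 + 7.875000)/2 = 7.812500
  f(7.812500) = -10.162842
  f(mid) < 0, so root is in [7.812500, 7.875000]

midpoint = 7.812500


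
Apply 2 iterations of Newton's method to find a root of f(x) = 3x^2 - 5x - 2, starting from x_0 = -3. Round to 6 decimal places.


Newton's method: x_(n+1) = x_n - f(x_n)/f'(x_n)
f(x) = 3x^2 - 5x - 2
f'(x) = 6x - 5

Iteration 1:
  f(-3.000000) = 40.000000
  f'(-3.000000) = -23.000000
  x_1 = -3.000000 - (40.000000)/(-23.000000) = -1.260870

Iteration 2:
  f(-1.260870) = 9.073724
  f'(-1.260870) = -12.565217
  x_2 = -1.260870 - (9.073724)/(-12.565217) = -0.538739

x_2 = -0.538739


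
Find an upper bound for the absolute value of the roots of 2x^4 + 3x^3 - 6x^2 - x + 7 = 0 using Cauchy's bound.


Cauchy's bound: all roots r satisfy |r| <= 1 + max(|a_i/a_n|) for i = 0,...,n-1
where a_n is the leading coefficient.

Coefficients: [2, 3, -6, -1, 7]
Leading coefficient a_n = 2
Ratios |a_i/a_n|: 3/2, 3, 1/2, 7/2
Maximum ratio: 7/2
Cauchy's bound: |r| <= 1 + 7/2 = 9/2

Upper bound = 9/2


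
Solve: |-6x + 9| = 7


An absolute value equation |expr| = 7 gives two cases:
Case 1: -6x + 9 = 7
  -6x = -2, so x = 1/3
Case 2: -6x + 9 = -7
  -6x = -16, so x = 8/3

x = 1/3, x = 8/3


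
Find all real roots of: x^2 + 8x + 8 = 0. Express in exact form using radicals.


Using the quadratic formula: x = (-b ± sqrt(b^2 - 4ac)) / (2a)
Here a = 1, b = 8, c = 8
Discriminant = b^2 - 4ac = 8^2 - 4(1)(8) = 64 - 32 = 32
Since discriminant = 32 > 0, there are two real roots.
x = (-8 ± 4*sqrt(2)) / 2
Simplifying: x = -4 ± 2*sqrt(2)
Numerically: x ≈ -1.1716 or x ≈ -6.8284

x = -4 + 2*sqrt(2) or x = -4 - 2*sqrt(2)


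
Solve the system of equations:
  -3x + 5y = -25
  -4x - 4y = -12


Using Cramer's rule:
Determinant D = (-3)(-4) - (-4)(5) = 12 + 20 = 32
Dx = (-25)(-4) - (-12)(5) = 100 + 60 = 160
Dy = (-3)(-12) - (-4)(-25) = 36 - 100 = -64
x = Dx/D = 160/32 = 5
y = Dy/D = -64/32 = -2

x = 5, y = -2


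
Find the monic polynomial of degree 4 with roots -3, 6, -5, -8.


A monic polynomial with roots -3, 6, -5, -8 is:
p(x) = (x + 3)(x - 6)(x + 5)(x + 8)
After multiplying by (x + 3): x + 3
After multiplying by (x - 6): x^2 - 3x - 18
After multiplying by (x + 5): x^3 + 2x^2 - 33x - 90
After multiplying by (x + 8): x^4 + 10x^3 - 17x^2 - 354x - 720

x^4 + 10x^3 - 17x^2 - 354x - 720


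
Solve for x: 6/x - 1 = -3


Subtract -1 from both sides: 6/x = -2
Multiply both sides by x: 6 = -2 * x
Divide by -2: x = -3

x = -3


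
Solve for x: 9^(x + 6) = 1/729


Express both sides with the same base.
1/729 = 9^(-3)
Since the bases match, equate exponents: x + 6 = -3
So x = -3 - (6) = -9

x = -9


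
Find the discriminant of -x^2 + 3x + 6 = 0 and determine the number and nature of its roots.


For ax^2 + bx + c = 0, discriminant D = b^2 - 4ac
Here a = -1, b = 3, c = 6
D = (3)^2 - 4(-1)(6) = 9 + 24 = 33

D = 33 > 0 but not a perfect square
The equation has 2 distinct real irrational roots.

Discriminant = 33, 2 distinct real irrational roots


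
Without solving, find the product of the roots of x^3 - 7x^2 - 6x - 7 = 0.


By Vieta's formulas for x^3 + bx^2 + cx + d = 0:
  r1 + r2 + r3 = -b/a = 7
  r1*r2 + r1*r3 + r2*r3 = c/a = -6
  r1*r2*r3 = -d/a = 7


Product = 7


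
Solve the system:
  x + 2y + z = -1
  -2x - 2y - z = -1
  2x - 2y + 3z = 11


Using Cramer's rule. Expand each determinant along the first row.
D  = 1*[(-2)*3 - (-1)*(-2)] - 2*[(-2)*3 - (-1)*2] + 1*[(-2)*(-2) - (-2)*2]
  = 1*(-8) - 2*(-4) + 1*(8) = 8
Dx = (-1)*[(-2)*3 - (-1)*(-2)] - 2*[(-1)*3 - (-1)*11] + 1*[(-1)*(-2) - (-2)*11]
  = (-1)*(-8) - 2*(8) + 1*(24) = 16
Dy = 1*[(-1)*3 - (-1)*11] - (-1)*[(-2)*3 - (-1)*2] + 1*[(-2)*11 - (-1)*2]
  = 1*(8) - (-1)*(-4) + 1*(-20) = -16
Dz = 1*[(-2)*11 - (-1)*(-2)] - 2*[(-2)*11 - (-1)*2] + (-1)*[(-2)*(-2) - (-2)*2]
  = 1*(-24) - 2*(-20) + (-1)*(8) = 8
x = Dx/D = 16/8 = 2, y = Dy/D = -16/8 = -2, z = Dz/D = 8/8 = 1
Check eq1: (1)(2) + (2)(-2) + (1)(1) = -1 = -1 ✓
Check eq2: (-2)(2) + (-2)(-2) + (-1)(1) = -1 = -1 ✓
Check eq3: (2)(2) + (-2)(-2) + (3)(1) = 11 = 11 ✓

x = 2, y = -2, z = 1


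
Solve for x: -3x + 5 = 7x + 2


Starting with: -3x + 5 = 7x + 2
Move all x terms to left: (-3 - 7)x = 2 - 5
Simplify: -10x = -3
Divide both sides by -10: x = 3/10

x = 3/10


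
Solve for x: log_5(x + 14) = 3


Convert to exponential form: x + 14 = 5^3 = 125
x = 125 - 14 = 111
Check: log_5(111 + 14) = log_5(125) = log_5(125) = 3 ✓

x = 111


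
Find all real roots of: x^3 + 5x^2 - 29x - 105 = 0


Let p(x) = x^3 + 5x^2 - 29x - 105. By the rational root theorem (leading coefficient 1), any rational root is an integer divisor of 105: try ±1, ±2, ... in turn.
Test x = 1: value = -128 ≠ 0.
Test x = -1: value = -72 ≠ 0.
Test x = 3: value = -120 ≠ 0.
Test x = -3: value = 0 ✓, so (x + 3) is a factor.
Synthetic division by (x + 3): bring down 1; 1(-3) + 5 = 2; 2(-3) - 29 = -35; (-35)(-3) - 105 = 0 → quotient x^2 + 2x - 35, remainder 0.
Solve the quadratic x^2 + 2x - 35 = 0: discriminant = 2^2 - 4(1)(-35) = 4 + 140 = 144.
sqrt(144) = 12, so x = (-2 ± 12)/2: x = 5 or x = -7.

x = -7, x = -3, x = 5


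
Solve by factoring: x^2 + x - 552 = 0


We need two numbers that multiply to -552 and add to 1.
Those numbers are -23 and 24 (since (-23) * 24 = -552 and (-23) + 24 = 1).
So x^2 + x - 552 = (x - 23)(x + 24) = 0
Setting each factor to zero: x = 23 or x = -24

x = -24, x = 23


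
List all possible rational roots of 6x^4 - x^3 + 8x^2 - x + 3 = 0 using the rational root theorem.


Rational root theorem: possible roots are ±p/q where:
  p divides the constant term (3): p ∈ {1, 3}
  q divides the leading coefficient (6): q ∈ {1, 2, 3, 6}

All possible rational roots: -3, -3/2, -1, -1/2, -1/3, -1/6, 1/6, 1/3, 1/2, 1, 3/2, 3

-3, -3/2, -1, -1/2, -1/3, -1/6, 1/6, 1/3, 1/2, 1, 3/2, 3


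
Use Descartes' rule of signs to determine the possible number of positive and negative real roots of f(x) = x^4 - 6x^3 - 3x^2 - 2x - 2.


Descartes' rule of signs:

For positive roots, count sign changes in f(x) = x^4 - 6x^3 - 3x^2 - 2x - 2:
Signs of coefficients: +, -, -, -, -
Number of sign changes: 1
Possible positive real roots: 1

For negative roots, examine f(-x) = x^4 + 6x^3 - 3x^2 + 2x - 2:
Signs of coefficients: +, +, -, +, -
Number of sign changes: 3
Possible negative real roots: 3, 1

Positive roots: 1; Negative roots: 3 or 1


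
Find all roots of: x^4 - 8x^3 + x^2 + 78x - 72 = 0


Let p(x) = x^4 - 8x^3 + x^2 + 78x - 72. By the rational root theorem (leading coefficient 1), any rational root is an integer divisor of 72: try ±1, ±2, ... in turn.
Test x = 1: value = 0 ✓, so (x - 1) is a factor.
Synthetic division by (x - 1): bring down 1; 1(1) - 8 = -7; (-7)(1) + 1 = -6; (-6)(1) + 78 = 72; 72(1) - 72 = 0 → quotient x^3 - 7x^2 - 6x + 72, remainder 0.
Continue with the quotient x^3 - 7x^2 - 6x + 72 (candidates must divide 72; re-test x = 1 first in case it repeats).
Test x = 1: value = 60 ≠ 0.
Test x = -1: value = 70 ≠ 0.
Test x = 2: value = 40 ≠ 0.
Test x = -2: value = 48 ≠ 0.
Test x = 3: value = 18 ≠ 0.
Test x = -3: value = 0 ✓, so (x + 3) is a factor.
Synthetic division by (x + 3): bring down 1; 1(-3) - 7 = -10; (-10)(-3) - 6 = 24; 24(-3) + 72 = 0 → quotient x^2 - 10x + 24, remainder 0.
Solve the quadratic x^2 - 10x + 24 = 0: discriminant = (-10)^2 - 4(1)(24) = 100 - 96 = 4.
sqrt(4) = 2, so x = (10 ± 2)/2: x = 6 or x = 4.
Collecting all roots found:

x = -3, x = 1, x = 4, x = 6


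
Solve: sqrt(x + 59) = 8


Square both sides: x + 59 = 8^2 = 64
x = 64 - 59 = 5
x = 5
Check: sqrt(1*5 + 59) = sqrt(64) = 8 ✓

x = 5


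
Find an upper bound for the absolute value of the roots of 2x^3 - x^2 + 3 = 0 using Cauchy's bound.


Cauchy's bound: all roots r satisfy |r| <= 1 + max(|a_i/a_n|) for i = 0,...,n-1
where a_n is the leading coefficient.

Coefficients: [2, -1, 0, 3]
Leading coefficient a_n = 2
Ratios |a_i/a_n|: 1/2, 0, 3/2
Maximum ratio: 3/2
Cauchy's bound: |r| <= 1 + 3/2 = 5/2

Upper bound = 5/2


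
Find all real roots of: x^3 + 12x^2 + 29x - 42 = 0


Let p(x) = x^3 + 12x^2 + 29x - 42. By the rational root theorem (leading coefficient 1), any rational root is an integer divisor of 42: try ±1, ±2, ... in turn.
Test x = 1: value = 0 ✓, so (x - 1) is a factor.
Synthetic division by (x - 1): bring down 1; 1(1) + 12 = 13; 13(1) + 29 = 42; 42(1) - 42 = 0 → quotient x^2 + 13x + 42, remainder 0.
Solve the quadratic x^2 + 13x + 42 = 0: discriminant = 13^2 - 4(1)(42) = 169 - 168 = 1.
sqrt(1) = 1, so x = (-13 ± 1)/2: x = -6 or x = -7.

x = -7, x = -6, x = 1


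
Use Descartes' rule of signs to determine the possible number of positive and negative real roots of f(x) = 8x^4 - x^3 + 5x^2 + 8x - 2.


Descartes' rule of signs:

For positive roots, count sign changes in f(x) = 8x^4 - x^3 + 5x^2 + 8x - 2:
Signs of coefficients: +, -, +, +, -
Number of sign changes: 3
Possible positive real roots: 3, 1

For negative roots, examine f(-x) = 8x^4 + x^3 + 5x^2 - 8x - 2:
Signs of coefficients: +, +, +, -, -
Number of sign changes: 1
Possible negative real roots: 1

Positive roots: 3 or 1; Negative roots: 1


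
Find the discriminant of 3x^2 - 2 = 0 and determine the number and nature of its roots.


For ax^2 + bx + c = 0, discriminant D = b^2 - 4ac
Here a = 3, b = 0, c = -2
D = (0)^2 - 4(3)(-2) = 0 + 24 = 24

D = 24 > 0 but not a perfect square
The equation has 2 distinct real irrational roots.

Discriminant = 24, 2 distinct real irrational roots


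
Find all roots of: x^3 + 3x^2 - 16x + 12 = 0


Let p(x) = x^3 + 3x^2 - 16x + 12. By the rational root theorem (leading coefficient 1), any rational root is an integer divisor of 12: try ±1, ±2, ... in turn.
Test x = 1: value = 0 ✓, so (x - 1) is a factor.
Synthetic division by (x - 1): bring down 1; 1(1) + 3 = 4; 4(1) - 16 = -12; (-12)(1) + 12 = 0 → quotient x^2 + 4x - 12, remainder 0.
Solve the quadratic x^2 + 4x - 12 = 0: discriminant = 4^2 - 4(1)(-12) = 16 + 48 = 64.
sqrt(64) = 8, so x = (-4 ± 8)/2: x = 2 or x = -6.
Collecting all roots found:

x = -6, x = 1, x = 2


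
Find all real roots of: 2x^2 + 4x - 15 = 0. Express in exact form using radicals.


Using the quadratic formula: x = (-b ± sqrt(b^2 - 4ac)) / (2a)
Here a = 2, b = 4, c = -15
Discriminant = b^2 - 4ac = 4^2 - 4(2)(-15) = 16 + 120 = 136
Since discriminant = 136 > 0, there are two real roots.
x = (-4 ± 2*sqrt(34)) / 4
Simplifying: x = (-2 ± sqrt(34)) / 2
Numerically: x ≈ 1.9155 or x ≈ -3.9155

x = (-2 + sqrt(34)) / 2 or x = (-2 - sqrt(34)) / 2


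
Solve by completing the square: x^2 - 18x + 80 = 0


Start: x^2 - 18x + 80 = 0
Move constant: x^2 - 18x = -80
Half of -18 is -9, squared is 81
Add 81 to both sides: x^2 - 18x + 81 = 1
(x - 9)^2 = 1
x - 9 = ±1
x = 9 + 1 = 10 or x = 9 - 1 = 8

x = 8, x = 10


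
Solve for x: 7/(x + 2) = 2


Multiply both sides by (x + 2): 7 = 2(x + 2)
Distribute: 7 = 2x + 4
2x = 7 - 4 = 3
x = 3/2

x = 3/2


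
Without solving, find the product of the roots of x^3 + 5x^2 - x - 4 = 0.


By Vieta's formulas for x^3 + bx^2 + cx + d = 0:
  r1 + r2 + r3 = -b/a = -5
  r1*r2 + r1*r3 + r2*r3 = c/a = -1
  r1*r2*r3 = -d/a = 4


Product = 4


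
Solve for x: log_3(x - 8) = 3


Convert to exponential form: x - 8 = 3^3 = 27
x = 27 + 8 = 35
Check: log_3(35 - 8) = log_3(27) = log_3(27) = 3 ✓

x = 35


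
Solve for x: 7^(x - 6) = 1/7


Express both sides with the same base.
1/7 = 7^(-1)
Since the bases match, equate exponents: x - 6 = -1
So x = -1 - (-6) = 5

x = 5


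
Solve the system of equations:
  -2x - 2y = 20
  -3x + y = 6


Using Cramer's rule:
Determinant D = (-2)(1) - (-3)(-2) = -2 - 6 = -8
Dx = (20)(1) - (6)(-2) = 20 + 12 = 32
Dy = (-2)(6) - (-3)(20) = -12 + 60 = 48
x = Dx/D = 32/-8 = -4
y = Dy/D = 48/-8 = -6

x = -4, y = -6


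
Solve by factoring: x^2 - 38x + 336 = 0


We need two numbers that multiply to 336 and add to -38.
Those numbers are -24 and -14 (since (-24) * (-14) = 336 and (-24) + (-14) = -38).
So x^2 - 38x + 336 = (x - 24)(x - 14) = 0
Setting each factor to zero: x = 24 or x = 14

x = 14, x = 24


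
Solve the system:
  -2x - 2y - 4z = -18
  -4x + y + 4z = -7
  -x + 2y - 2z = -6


Using Cramer's rule. Expand each determinant along the first row.
D  = (-2)*[1*(-2) - 4*2] - (-2)*[(-4)*(-2) - 4*(-1)] + (-4)*[(-4)*2 - 1*(-1)]
  = (-2)*(-10) - (-2)*(12) + (-4)*(-7) = 72
Dx = (-18)*[1*(-2) - 4*2] - (-2)*[(-7)*(-2) - 4*(-6)] + (-4)*[(-7)*2 - 1*(-6)]
  = (-18)*(-10) - (-2)*(38) + (-4)*(-8) = 288
Dy = (-2)*[(-7)*(-2) - 4*(-6)] - (-18)*[(-4)*(-2) - 4*(-1)] + (-4)*[(-4)*(-6) - (-7)*(-1)]
  = (-2)*(38) - (-18)*(12) + (-4)*(17) = 72
Dz = (-2)*[1*(-6) - (-7)*2] - (-2)*[(-4)*(-6) - (-7)*(-1)] + (-18)*[(-4)*2 - 1*(-1)]
  = (-2)*(8) - (-2)*(17) + (-18)*(-7) = 144
x = Dx/D = 288/72 = 4, y = Dy/D = 72/72 = 1, z = Dz/D = 144/72 = 2
Check eq1: (-2)(4) + (-2)(1) + (-4)(2) = -18 = -18 ✓
Check eq2: (-4)(4) + (1)(1) + (4)(2) = -7 = -7 ✓
Check eq3: (-1)(4) + (2)(1) + (-2)(2) = -6 = -6 ✓

x = 4, y = 1, z = 2


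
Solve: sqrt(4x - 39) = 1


Square both sides: 4x - 39 = 1^2 = 1
4x = 1 + 39 = 40
x = 10
Check: sqrt(4*10 - 39) = sqrt(1) = 1 ✓

x = 10


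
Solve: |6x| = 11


An absolute value equation |expr| = 11 gives two cases:
Case 1: 6x = 11
  6x = 11, so x = 11/6
Case 2: 6x = -11
  6x = -11, so x = -11/6

x = -11/6, x = 11/6


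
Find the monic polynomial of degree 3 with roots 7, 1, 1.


A monic polynomial with roots 7, 1, 1 is:
p(x) = (x - 7)(x - 1)(x - 1)
After multiplying by (x - 7): x - 7
After multiplying by (x - 1): x^2 - 8x + 7
After multiplying by (x - 1): x^3 - 9x^2 + 15x - 7

x^3 - 9x^2 + 15x - 7


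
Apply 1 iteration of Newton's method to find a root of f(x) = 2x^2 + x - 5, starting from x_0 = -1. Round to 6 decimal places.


Newton's method: x_(n+1) = x_n - f(x_n)/f'(x_n)
f(x) = 2x^2 + x - 5
f'(x) = 4x + 1

Iteration 1:
  f(-1.000000) = -4.000000
  f'(-1.000000) = -3.000000
  x_1 = -1.000000 - (-4.000000)/(-3.000000) = -2.333333

x_1 = -2.333333


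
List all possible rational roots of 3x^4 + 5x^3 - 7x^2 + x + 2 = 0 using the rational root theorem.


Rational root theorem: possible roots are ±p/q where:
  p divides the constant term (2): p ∈ {1, 2}
  q divides the leading coefficient (3): q ∈ {1, 3}

All possible rational roots: -2, -1, -2/3, -1/3, 1/3, 2/3, 1, 2

-2, -1, -2/3, -1/3, 1/3, 2/3, 1, 2


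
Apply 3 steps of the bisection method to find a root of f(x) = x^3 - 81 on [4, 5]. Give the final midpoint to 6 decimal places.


f(x) = x^3 - 81
f(4) = -17 < 0
f(5) = 44 > 0

Step 1: midpoint = (4.000000 + 5.000000)/2 = 4.500000
  f(4.500000) = 10.125000
  f(mid) > 0, so root is in [4.000000, 4.500000]

Step 2: midpoint = (4.000000 + 4.500000)/2 = 4.250000
  f(4.250000) = -4.234375
  f(mid) < 0, so root is in [4.250000, 4.500000]

Step 3: midpoint = (4.250000 + 4.500000)/2 = 4.375000
  f(4.375000) = 2.740234
  f(mid) > 0, so root is in [4.250000, 4.375000]

midpoint = 4.375000


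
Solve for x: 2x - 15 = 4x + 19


Starting with: 2x - 15 = 4x + 19
Move all x terms to left: (2 - 4)x = 19 + 15
Simplify: -2x = 34
Divide both sides by -2: x = -17

x = -17


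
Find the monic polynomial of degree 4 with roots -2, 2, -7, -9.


A monic polynomial with roots -2, 2, -7, -9 is:
p(x) = (x + 2)(x - 2)(x + 7)(x + 9)
After multiplying by (x + 2): x + 2
After multiplying by (x - 2): x^2 - 4
After multiplying by (x + 7): x^3 + 7x^2 - 4x - 28
After multiplying by (x + 9): x^4 + 16x^3 + 59x^2 - 64x - 252

x^4 + 16x^3 + 59x^2 - 64x - 252


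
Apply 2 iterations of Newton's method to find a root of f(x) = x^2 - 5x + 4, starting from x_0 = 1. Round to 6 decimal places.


Newton's method: x_(n+1) = x_n - f(x_n)/f'(x_n)
f(x) = x^2 - 5x + 4
f'(x) = 2x - 5

Iteration 1:
  f(1.000000) = 0.000000
  f'(1.000000) = -3.000000
  x_1 = 1.000000 - (0.000000)/(-3.000000) = 1.000000

Iteration 2:
  f(1.000000) = 0.000000
  f'(1.000000) = -3.000000
  x_2 = 1.000000 - (0.000000)/(-3.000000) = 1.000000

x_2 = 1.000000


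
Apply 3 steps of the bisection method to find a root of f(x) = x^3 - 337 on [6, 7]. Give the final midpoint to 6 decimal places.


f(x) = x^3 - 337
f(6) = -121 < 0
f(7) = 6 > 0

Step 1: midpoint = (6.000000 + 7.000000)/2 = 6.500000
  f(6.500000) = -62.375000
  f(mid) < 0, so root is in [6.500000, 7.000000]

Step 2: midpoint = (6.500000 + 7.000000)/2 = 6.750000
  f(6.750000) = -29.453125
  f(mid) < 0, so root is in [6.750000, 7.000000]

Step 3: midpoint = (6.750000 + 7.000000)/2 = 6.875000
  f(6.875000) = -12.048828
  f(mid) < 0, so root is in [6.875000, 7.000000]

midpoint = 6.875000


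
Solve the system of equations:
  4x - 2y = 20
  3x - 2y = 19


Using Cramer's rule:
Determinant D = (4)(-2) - (3)(-2) = -8 + 6 = -2
Dx = (20)(-2) - (19)(-2) = -40 + 38 = -2
Dy = (4)(19) - (3)(20) = 76 - 60 = 16
x = Dx/D = -2/-2 = 1
y = Dy/D = 16/-2 = -8

x = 1, y = -8


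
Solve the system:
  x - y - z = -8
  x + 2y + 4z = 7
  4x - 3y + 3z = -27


Using Cramer's rule. Expand each determinant along the first row.
D  = 1*[2*3 - 4*(-3)] - (-1)*[1*3 - 4*4] + (-1)*[1*(-3) - 2*4]
  = 1*(18) - (-1)*(-13) + (-1)*(-11) = 16
Dx = (-8)*[2*3 - 4*(-3)] - (-1)*[7*3 - 4*(-27)] + (-1)*[7*(-3) - 2*(-27)]
  = (-8)*(18) - (-1)*(129) + (-1)*(33) = -48
Dy = 1*[7*3 - 4*(-27)] - (-8)*[1*3 - 4*4] + (-1)*[1*(-27) - 7*4]
  = 1*(129) - (-8)*(-13) + (-1)*(-55) = 80
Dz = 1*[2*(-27) - 7*(-3)] - (-1)*[1*(-27) - 7*4] + (-8)*[1*(-3) - 2*4]
  = 1*(-33) - (-1)*(-55) + (-8)*(-11) = 0
x = Dx/D = -48/16 = -3, y = Dy/D = 80/16 = 5, z = Dz/D = 0/16 = 0
Check eq1: (1)(-3) + (-1)(5) + (-1)(0) = -8 = -8 ✓
Check eq2: (1)(-3) + (2)(5) + (4)(0) = 7 = 7 ✓
Check eq3: (4)(-3) + (-3)(5) + (3)(0) = -27 = -27 ✓

x = -3, y = 5, z = 0


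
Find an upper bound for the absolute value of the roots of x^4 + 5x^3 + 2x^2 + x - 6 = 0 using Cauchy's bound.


Cauchy's bound: all roots r satisfy |r| <= 1 + max(|a_i/a_n|) for i = 0,...,n-1
where a_n is the leading coefficient.

Coefficients: [1, 5, 2, 1, -6]
Leading coefficient a_n = 1
Ratios |a_i/a_n|: 5, 2, 1, 6
Maximum ratio: 6
Cauchy's bound: |r| <= 1 + 6 = 7

Upper bound = 7


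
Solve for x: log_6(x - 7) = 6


Convert to exponential form: x - 7 = 6^6 = 46656
x = 46656 + 7 = 46663
Check: log_6(46663 - 7) = log_6(46656) = log_6(46656) = 6 ✓

x = 46663
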